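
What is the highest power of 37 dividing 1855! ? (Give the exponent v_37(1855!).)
v_37(1855!) = 51

Legendre's formula: v_p(n!) = Σ_{k ≥ 1} ⌊n / p^k⌋. For p = 37, n = 1855, the terms are:
  ⌊1855/37^1⌋ = ⌊1855/37⌋ = 50
  ⌊1855/37^2⌋ = ⌊1855/1369⌋ = 1
(the next term ⌊1855/37^3⌋ = 0, terminating the sum). Summing: v_37(1855!) = 50 + 1 = 51.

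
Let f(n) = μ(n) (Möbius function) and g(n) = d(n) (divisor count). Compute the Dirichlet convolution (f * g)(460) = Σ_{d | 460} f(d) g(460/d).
(μ * d)(460) = 1

Divisors of 460: [1, 2, 4, 5, 10, 20, 23, 46, 92, 115, 230, 460]. For each d | 460:
  d = 1: μ(1) · d(460/1) = 1 · 12 = 12
  d = 2: μ(2) · d(460/2) = -1 · 8 = -8
  d = 4: μ(4) · d(460/4) = 0 · 4 = 0
  d = 5: μ(5) · d(460/5) = -1 · 6 = -6
  d = 10: μ(10) · d(460/10) = 1 · 4 = 4
  d = 20: μ(20) · d(460/20) = 0 · 2 = 0
  d = 23: μ(23) · d(460/23) = -1 · 6 = -6
  d = 46: μ(46) · d(460/46) = 1 · 4 = 4
  d = 92: μ(92) · d(460/92) = 0 · 2 = 0
  d = 115: μ(115) · d(460/115) = 1 · 3 = 3
  d = 230: μ(230) · d(460/230) = -1 · 2 = -2
  d = 460: μ(460) · d(460/460) = 0 · 1 = 0
Summing: (μ * d)(460) = 12 + -8 + 0 + -6 + 4 + 0 + -6 + 4 + 0 + 3 + -2 + 0 = 1.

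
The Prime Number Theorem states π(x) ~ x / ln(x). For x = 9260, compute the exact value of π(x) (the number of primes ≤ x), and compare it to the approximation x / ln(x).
π(9260) = 1147;  x/ln(x) ≈ 1013.85;  relative error ≈ 11.61%.

Directly count primes up to 9260: π(9260) = 1147. The PNT approximation gives 9260/ln(9260) ≈ 9260/9.13346 ≈ 1013.85. Relative error (π(x) − x/ln(x)) / π(x) ≈ 11.61%; the approximation is known to undercount slightly (Li(x) is a better estimate).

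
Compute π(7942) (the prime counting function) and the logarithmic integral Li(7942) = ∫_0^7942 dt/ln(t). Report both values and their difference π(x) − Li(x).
π(7942) = 1003;  Li(7942) ≈ 1019.96;  π(x) − Li(x) ≈ -16.96.

Direct count of primes ≤ 7942 gives π(7942) = 1003. Numerical evaluation of the logarithmic integral gives Li(7942) ≈ 1019.96. The difference π(x) − Li(x) ≈ -16.96 is typically negative for small/moderate x (Li(x) overestimates), though Littlewood's theorem shows this sign changes infinitely often.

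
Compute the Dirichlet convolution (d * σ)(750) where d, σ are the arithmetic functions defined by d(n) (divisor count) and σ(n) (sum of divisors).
(d * σ)(750) = 7200

Divisors of 750: [1, 2, 3, 5, 6, 10, 15, 25, 30, 50, 75, 125, 150, 250, 375, 750]. For each d | 750:
  d = 1: d(1) · σ(750/1) = 1 · 1872 = 1872
  d = 2: d(2) · σ(750/2) = 2 · 624 = 1248
  d = 3: d(3) · σ(750/3) = 2 · 468 = 936
  d = 5: d(5) · σ(750/5) = 2 · 372 = 744
  d = 6: d(6) · σ(750/6) = 4 · 156 = 624
  d = 10: d(10) · σ(750/10) = 4 · 124 = 496
  d = 15: d(15) · σ(750/15) = 4 · 93 = 372
  d = 25: d(25) · σ(750/25) = 3 · 72 = 216
  d = 30: d(30) · σ(750/30) = 8 · 31 = 248
  d = 50: d(50) · σ(750/50) = 6 · 24 = 144
  d = 75: d(75) · σ(750/75) = 6 · 18 = 108
  d = 125: d(125) · σ(750/125) = 4 · 12 = 48
  d = 150: d(150) · σ(750/150) = 12 · 6 = 72
  d = 250: d(250) · σ(750/250) = 8 · 4 = 32
  d = 375: d(375) · σ(750/375) = 8 · 3 = 24
  d = 750: d(750) · σ(750/750) = 16 · 1 = 16
Summing: (d * σ)(750) = 1872 + 1248 + 936 + 744 + 624 + 496 + 372 + 216 + 248 + 144 + 108 + 48 + 72 + 32 + 24 + 16 = 7200.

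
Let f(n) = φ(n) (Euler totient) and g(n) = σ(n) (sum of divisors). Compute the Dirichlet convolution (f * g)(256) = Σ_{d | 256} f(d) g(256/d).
(φ * σ)(256) = 2304

Divisors of 256: [1, 2, 4, 8, 16, 32, 64, 128, 256]. For each d | 256:
  d = 1: φ(1) · σ(256/1) = 1 · 511 = 511
  d = 2: φ(2) · σ(256/2) = 1 · 255 = 255
  d = 4: φ(4) · σ(256/4) = 2 · 127 = 254
  d = 8: φ(8) · σ(256/8) = 4 · 63 = 252
  d = 16: φ(16) · σ(256/16) = 8 · 31 = 248
  d = 32: φ(32) · σ(256/32) = 16 · 15 = 240
  d = 64: φ(64) · σ(256/64) = 32 · 7 = 224
  d = 128: φ(128) · σ(256/128) = 64 · 3 = 192
  d = 256: φ(256) · σ(256/256) = 128 · 1 = 128
Summing: (φ * σ)(256) = 511 + 255 + 254 + 252 + 248 + 240 + 224 + 192 + 128 = 2304.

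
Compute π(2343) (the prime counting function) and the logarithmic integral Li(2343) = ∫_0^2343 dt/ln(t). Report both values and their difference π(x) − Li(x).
π(2343) = 347;  Li(2343) ≈ 359.46;  π(x) − Li(x) ≈ -12.46.

Direct count of primes ≤ 2343 gives π(2343) = 347. Numerical evaluation of the logarithmic integral gives Li(2343) ≈ 359.46. The difference π(x) − Li(x) ≈ -12.46 is typically negative for small/moderate x (Li(x) overestimates), though Littlewood's theorem shows this sign changes infinitely often.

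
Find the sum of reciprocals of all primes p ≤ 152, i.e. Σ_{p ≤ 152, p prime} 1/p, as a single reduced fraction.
Σ 1/p = 426559540131011718238816115585684956391671166781102121476137/225319534991831177328890236228992001350685163362356544091910

π(152) = 36, so the primes ≤ 152 are [2, 3, 5, 7, 11, 13, 17, 19, 23, 29, 31, 37, 41, 43, 47, 53, 59, 61, 67, 71, 73, 79, 83, 89, 97, 101, 103, 107, 109, 113, 127, 131, 137, 139, 149, 151]. Summing 1/p over these primes: 426559540131011718238816115585684956391671166781102121476137/225319534991831177328890236228992001350685163362356544091910 ≈ 1.8931. Mertens estimate ln ln(152) + 0.2615 ≈ 1.8757.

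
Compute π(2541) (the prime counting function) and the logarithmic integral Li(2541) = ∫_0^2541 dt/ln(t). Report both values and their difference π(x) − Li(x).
π(2541) = 371;  Li(2541) ≈ 384.84;  π(x) − Li(x) ≈ -13.84.

Direct count of primes ≤ 2541 gives π(2541) = 371. Numerical evaluation of the logarithmic integral gives Li(2541) ≈ 384.84. The difference π(x) − Li(x) ≈ -13.84 is typically negative for small/moderate x (Li(x) overestimates), though Littlewood's theorem shows this sign changes infinitely often.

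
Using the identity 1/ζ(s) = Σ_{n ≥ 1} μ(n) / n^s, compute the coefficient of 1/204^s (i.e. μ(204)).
μ(204) = 0

Factor n = 204 = 2^2 · 3 · 17. μ(n) = 0 if any exponent ≥ 2 (not squarefree); otherwise μ(n) = (−1)^{ω(n)} where ω(n) is the number of distinct prime factors. Applying: μ(204) = 0.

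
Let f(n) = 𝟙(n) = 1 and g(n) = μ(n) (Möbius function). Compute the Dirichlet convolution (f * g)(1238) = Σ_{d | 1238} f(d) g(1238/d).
(𝟙 * μ)(1238) = 0

Divisors of 1238: [1, 2, 619, 1238]. For each d | 1238:
  d = 1: 𝟙(1) · μ(1238/1) = 1 · 1 = 1
  d = 2: 𝟙(2) · μ(1238/2) = 1 · -1 = -1
  d = 619: 𝟙(619) · μ(1238/619) = 1 · -1 = -1
  d = 1238: 𝟙(1238) · μ(1238/1238) = 1 · 1 = 1
Summing: (𝟙 * μ)(1238) = 1 + -1 + -1 + 1 = 0.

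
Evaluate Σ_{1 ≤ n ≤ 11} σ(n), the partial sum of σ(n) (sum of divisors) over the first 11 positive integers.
Σ_{n ≤ 11} σ(n) = 99

Compute σ(n) for each 1 ≤ n ≤ 11: σ(1) = 1, σ(2) = 3, σ(3) = 4, σ(4) = 7, σ(5) = 6, σ(6) = 12, σ(7) = 8, σ(8) = 15, σ(9) = 13, σ(10) = 18, σ(11) = 12. Summing all 11 values: 99. (Average order: Σ_{n ≤ x} σ(n) ~ (π²/12) x². For x = 11, (π²/12)·11² ≈ 99.52.)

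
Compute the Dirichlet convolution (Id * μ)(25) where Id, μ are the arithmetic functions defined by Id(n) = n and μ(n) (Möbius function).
(Id * μ)(25) = 20

Divisors of 25: [1, 5, 25]. For each d | 25:
  d = 1: Id(1) · μ(25/1) = 1 · 0 = 0
  d = 5: Id(5) · μ(25/5) = 5 · -1 = -5
  d = 25: Id(25) · μ(25/25) = 25 · 1 = 25
Summing: (Id * μ)(25) = 0 + -5 + 25 = 20.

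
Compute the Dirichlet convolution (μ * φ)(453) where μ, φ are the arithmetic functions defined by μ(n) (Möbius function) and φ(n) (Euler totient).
(μ * φ)(453) = 149

Divisors of 453: [1, 3, 151, 453]. For each d | 453:
  d = 1: μ(1) · φ(453/1) = 1 · 300 = 300
  d = 3: μ(3) · φ(453/3) = -1 · 150 = -150
  d = 151: μ(151) · φ(453/151) = -1 · 2 = -2
  d = 453: μ(453) · φ(453/453) = 1 · 1 = 1
Summing: (μ * φ)(453) = 300 + -150 + -2 + 1 = 149.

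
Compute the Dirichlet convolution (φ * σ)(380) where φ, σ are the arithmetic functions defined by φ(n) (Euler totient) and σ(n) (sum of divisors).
(φ * σ)(380) = 4560

Divisors of 380: [1, 2, 4, 5, 10, 19, 20, 38, 76, 95, 190, 380]. For each d | 380:
  d = 1: φ(1) · σ(380/1) = 1 · 840 = 840
  d = 2: φ(2) · σ(380/2) = 1 · 360 = 360
  d = 4: φ(4) · σ(380/4) = 2 · 120 = 240
  d = 5: φ(5) · σ(380/5) = 4 · 140 = 560
  d = 10: φ(10) · σ(380/10) = 4 · 60 = 240
  d = 19: φ(19) · σ(380/19) = 18 · 42 = 756
  d = 20: φ(20) · σ(380/20) = 8 · 20 = 160
  d = 38: φ(38) · σ(380/38) = 18 · 18 = 324
  d = 76: φ(76) · σ(380/76) = 36 · 6 = 216
  d = 95: φ(95) · σ(380/95) = 72 · 7 = 504
  d = 190: φ(190) · σ(380/190) = 72 · 3 = 216
  d = 380: φ(380) · σ(380/380) = 144 · 1 = 144
Summing: (φ * σ)(380) = 840 + 360 + 240 + 560 + 240 + 756 + 160 + 324 + 216 + 504 + 216 + 144 = 4560.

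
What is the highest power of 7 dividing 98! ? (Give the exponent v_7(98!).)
v_7(98!) = 16

Legendre's formula: v_p(n!) = Σ_{k ≥ 1} ⌊n / p^k⌋. For p = 7, n = 98, the terms are:
  ⌊98/7^1⌋ = ⌊98/7⌋ = 14
  ⌊98/7^2⌋ = ⌊98/49⌋ = 2
(the next term ⌊98/7^3⌋ = 0, terminating the sum). Summing: v_7(98!) = 14 + 2 = 16.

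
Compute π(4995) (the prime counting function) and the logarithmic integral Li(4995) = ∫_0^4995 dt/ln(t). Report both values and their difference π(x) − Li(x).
π(4995) = 668;  Li(4995) ≈ 683.69;  π(x) − Li(x) ≈ -15.69.

Direct count of primes ≤ 4995 gives π(4995) = 668. Numerical evaluation of the logarithmic integral gives Li(4995) ≈ 683.69. The difference π(x) − Li(x) ≈ -15.69 is typically negative for small/moderate x (Li(x) overestimates), though Littlewood's theorem shows this sign changes infinitely often.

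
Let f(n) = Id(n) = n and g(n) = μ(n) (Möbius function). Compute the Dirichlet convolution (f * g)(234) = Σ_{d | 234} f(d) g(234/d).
(Id * μ)(234) = 72

Divisors of 234: [1, 2, 3, 6, 9, 13, 18, 26, 39, 78, 117, 234]. For each d | 234:
  d = 1: Id(1) · μ(234/1) = 1 · 0 = 0
  d = 2: Id(2) · μ(234/2) = 2 · 0 = 0
  d = 3: Id(3) · μ(234/3) = 3 · -1 = -3
  d = 6: Id(6) · μ(234/6) = 6 · 1 = 6
  d = 9: Id(9) · μ(234/9) = 9 · 1 = 9
  d = 13: Id(13) · μ(234/13) = 13 · 0 = 0
  d = 18: Id(18) · μ(234/18) = 18 · -1 = -18
  d = 26: Id(26) · μ(234/26) = 26 · 0 = 0
  d = 39: Id(39) · μ(234/39) = 39 · 1 = 39
  d = 78: Id(78) · μ(234/78) = 78 · -1 = -78
  d = 117: Id(117) · μ(234/117) = 117 · -1 = -117
  d = 234: Id(234) · μ(234/234) = 234 · 1 = 234
Summing: (Id * μ)(234) = 0 + 0 + -3 + 6 + 9 + 0 + -18 + 0 + 39 + -78 + -117 + 234 = 72.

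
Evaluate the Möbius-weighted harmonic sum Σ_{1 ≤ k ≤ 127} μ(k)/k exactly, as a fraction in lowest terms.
Σ μ(k)/k = -228455996623300386843096283835194191857230682/401447693933303618909444119902604513664588524773

Values of μ(k) for 1 ≤ k ≤ 127: μ(1) = 1, μ(2) = -1, μ(3) = -1, μ(5) = -1, μ(6) = 1, μ(7) = -1, μ(10) = 1, μ(11) = -1, μ(13) = -1, μ(14) = 1, μ(15) = 1, μ(17) = -1, μ(19) = -1, μ(21) = 1, μ(22) = 1, μ(23) = -1, μ(26) = 1, μ(29) = -1, μ(30) = -1, μ(31) = -1, μ(33) = 1, μ(34) = 1, μ(35) = 1, μ(37) = -1, μ(38) = 1, μ(39) = 1, μ(41) = -1, μ(42) = -1, μ(43) = -1, μ(46) = 1, μ(47) = -1, μ(51) = 1, μ(53) = -1, μ(55) = 1, μ(57) = 1, μ(58) = 1, μ(59) = -1, μ(61) = -1, μ(62) = 1, μ(65) = 1, μ(66) = -1, μ(67) = -1, μ(69) = 1, μ(70) = -1, μ(71) = -1, μ(73) = -1, μ(74) = 1, μ(77) = 1, μ(78) = -1, μ(79) = -1, μ(82) = 1, μ(83) = -1, μ(85) = 1, μ(86) = 1, μ(87) = 1, μ(89) = -1, μ(91) = 1, μ(93) = 1, μ(94) = 1, μ(95) = 1, μ(97) = -1, μ(101) = -1, μ(102) = -1, μ(103) = -1, μ(105) = -1, μ(106) = 1, μ(107) = -1, μ(109) = -1, μ(110) = -1, μ(111) = 1, μ(113) = -1, μ(114) = -1, μ(115) = 1, μ(118) = 1, μ(119) = 1, μ(122) = 1, μ(123) = 1, μ(127) = -1, with μ = 0 on non-squarefree integers. Summing μ(k)/k for k where μ(k) ≠ 0 gives -228455996623300386843096283835194191857230682/401447693933303618909444119902604513664588524773 ≈ -0.0006. (PNT ⟺ this sum → 0 as n → ∞.)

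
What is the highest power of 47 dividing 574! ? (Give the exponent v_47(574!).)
v_47(574!) = 12

Legendre's formula: v_p(n!) = Σ_{k ≥ 1} ⌊n / p^k⌋. For p = 47, n = 574, the terms are:
  ⌊574/47^1⌋ = ⌊574/47⌋ = 12
(the next term ⌊574/47^2⌋ = 0, terminating the sum). Summing: v_47(574!) = 12 = 12.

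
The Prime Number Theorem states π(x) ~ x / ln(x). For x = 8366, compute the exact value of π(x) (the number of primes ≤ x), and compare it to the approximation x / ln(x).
π(8366) = 1047;  x/ln(x) ≈ 926.27;  relative error ≈ 11.53%.

Directly count primes up to 8366: π(8366) = 1047. The PNT approximation gives 8366/ln(8366) ≈ 8366/9.03193 ≈ 926.27. Relative error (π(x) − x/ln(x)) / π(x) ≈ 11.53%; the approximation is known to undercount slightly (Li(x) is a better estimate).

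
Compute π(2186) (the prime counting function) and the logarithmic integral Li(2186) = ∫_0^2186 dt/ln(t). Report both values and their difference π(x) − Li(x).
π(2186) = 327;  Li(2186) ≈ 339.14;  π(x) − Li(x) ≈ -12.14.

Direct count of primes ≤ 2186 gives π(2186) = 327. Numerical evaluation of the logarithmic integral gives Li(2186) ≈ 339.14. The difference π(x) − Li(x) ≈ -12.14 is typically negative for small/moderate x (Li(x) overestimates), though Littlewood's theorem shows this sign changes infinitely often.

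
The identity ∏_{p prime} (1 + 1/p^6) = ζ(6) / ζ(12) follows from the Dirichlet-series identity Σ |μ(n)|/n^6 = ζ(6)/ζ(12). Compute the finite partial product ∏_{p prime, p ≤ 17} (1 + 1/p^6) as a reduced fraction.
∏ = 37082050739665581555281/36458868890141886060873

The primes p ≤ 17 are [2, 3, 5, 7, 11, 13, 17]. For each, (1 + 1/p^6) = (p^6 + 1)/p^6. Multiplying these fractions over p ∈ [2, 3, 5, 7, 11, 13, 17] gives 37082050739665581555281/36458868890141886060873. (In the limit P → ∞ this tends to ζ(6)/ζ(12).)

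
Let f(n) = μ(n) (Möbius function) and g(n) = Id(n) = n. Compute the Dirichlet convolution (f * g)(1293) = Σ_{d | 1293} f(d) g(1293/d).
(μ * Id)(1293) = 860

Divisors of 1293: [1, 3, 431, 1293]. For each d | 1293:
  d = 1: μ(1) · Id(1293/1) = 1 · 1293 = 1293
  d = 3: μ(3) · Id(1293/3) = -1 · 431 = -431
  d = 431: μ(431) · Id(1293/431) = -1 · 3 = -3
  d = 1293: μ(1293) · Id(1293/1293) = 1 · 1 = 1
Summing: (μ * Id)(1293) = 1293 + -431 + -3 + 1 = 860.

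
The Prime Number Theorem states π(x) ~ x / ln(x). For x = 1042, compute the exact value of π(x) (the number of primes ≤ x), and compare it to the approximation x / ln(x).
π(1042) = 175;  x/ln(x) ≈ 149.95;  relative error ≈ 14.31%.

Directly count primes up to 1042: π(1042) = 175. The PNT approximation gives 1042/ln(1042) ≈ 1042/6.94890 ≈ 149.95. Relative error (π(x) − x/ln(x)) / π(x) ≈ 14.31%; the approximation is known to undercount slightly (Li(x) is a better estimate).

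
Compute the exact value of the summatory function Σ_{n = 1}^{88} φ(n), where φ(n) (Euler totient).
Σ_{n ≤ 88} φ(n) = 2368

Compute φ(n) for each 1 ≤ n ≤ 88: φ(1) = 1, φ(2) = 1, φ(3) = 2, φ(4) = 2, φ(5) = 4, φ(6) = 2, φ(7) = 6, φ(8) = 4, φ(9) = 6, φ(10) = 4, φ(11) = 10, φ(12) = 4, φ(13) = 12, φ(14) = 6, φ(15) = 8, φ(16) = 8, φ(17) = 16, φ(18) = 6, φ(19) = 18, φ(20) = 8, φ(21) = 12, φ(22) = 10, φ(23) = 22, φ(24) = 8, φ(25) = 20, φ(26) = 12, φ(27) = 18, φ(28) = 12, φ(29) = 28, φ(30) = 8, φ(31) = 30, φ(32) = 16, φ(33) = 20, φ(34) = 16, φ(35) = 24, φ(36) = 12, φ(37) = 36, φ(38) = 18, φ(39) = 24, φ(40) = 16, φ(41) = 40, φ(42) = 12, φ(43) = 42, φ(44) = 20, φ(45) = 24, φ(46) = 22, φ(47) = 46, φ(48) = 16, φ(49) = 42, φ(50) = 20, φ(51) = 32, φ(52) = 24, φ(53) = 52, φ(54) = 18, φ(55) = 40, φ(56) = 24, φ(57) = 36, φ(58) = 28, φ(59) = 58, φ(60) = 16, φ(61) = 60, φ(62) = 30, φ(63) = 36, φ(64) = 32, φ(65) = 48, φ(66) = 20, φ(67) = 66, φ(68) = 32, φ(69) = 44, φ(70) = 24, φ(71) = 70, φ(72) = 24, φ(73) = 72, φ(74) = 36, φ(75) = 40, φ(76) = 36, φ(77) = 60, φ(78) = 24, φ(79) = 78, φ(80) = 32, φ(81) = 54, φ(82) = 40, φ(83) = 82, φ(84) = 24, φ(85) = 64, φ(86) = 42, φ(87) = 56, φ(88) = 40. Summing all 88 values: 2368. (Average order: Σ_{n ≤ x} φ(n) ~ (3/π²) x². For x = 88, (3/π²)·88² ≈ 2353.89.)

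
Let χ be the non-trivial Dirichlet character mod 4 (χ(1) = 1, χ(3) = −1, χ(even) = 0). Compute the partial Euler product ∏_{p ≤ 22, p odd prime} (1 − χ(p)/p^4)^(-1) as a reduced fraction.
∏ = 10388364341566686475/10504466734429503488

The odd primes p ≤ 22 are [3, 5, 7, 11, 13, 17, 19]. For each, χ(p) = 1 if p ≡ 1 mod 4, χ(p) = −1 if p ≡ 3 mod 4. Taking (1 − χ(p)/p^4)^(-1) = p^4/(p^4 − χ(p)): (1 − (-1)/3^4)^(-1) · (1 − (1)/5^4)^(-1) · (1 − (-1)/7^4)^(-1) · (1 − (-1)/11^4)^(-1) · (1 − (1)/13^4)^(-1) · (1 − (1)/17^4)^(-1) · (1 − (-1)/19^4)^(-1) = 10388364341566686475/10504466734429503488.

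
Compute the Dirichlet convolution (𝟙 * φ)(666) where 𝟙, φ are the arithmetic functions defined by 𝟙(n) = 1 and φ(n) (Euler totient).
(𝟙 * φ)(666) = 666

Divisors of 666: [1, 2, 3, 6, 9, 18, 37, 74, 111, 222, 333, 666]. For each d | 666:
  d = 1: 𝟙(1) · φ(666/1) = 1 · 216 = 216
  d = 2: 𝟙(2) · φ(666/2) = 1 · 216 = 216
  d = 3: 𝟙(3) · φ(666/3) = 1 · 72 = 72
  d = 6: 𝟙(6) · φ(666/6) = 1 · 72 = 72
  d = 9: 𝟙(9) · φ(666/9) = 1 · 36 = 36
  d = 18: 𝟙(18) · φ(666/18) = 1 · 36 = 36
  d = 37: 𝟙(37) · φ(666/37) = 1 · 6 = 6
  d = 74: 𝟙(74) · φ(666/74) = 1 · 6 = 6
  d = 111: 𝟙(111) · φ(666/111) = 1 · 2 = 2
  d = 222: 𝟙(222) · φ(666/222) = 1 · 2 = 2
  d = 333: 𝟙(333) · φ(666/333) = 1 · 1 = 1
  d = 666: 𝟙(666) · φ(666/666) = 1 · 1 = 1
Summing: (𝟙 * φ)(666) = 216 + 216 + 72 + 72 + 36 + 36 + 6 + 6 + 2 + 2 + 1 + 1 = 666.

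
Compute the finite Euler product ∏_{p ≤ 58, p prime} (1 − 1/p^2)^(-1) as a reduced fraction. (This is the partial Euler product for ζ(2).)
∏ = 35034630647548196605993834769/21373637931227167970033664000

The primes p ≤ 58 are [2, 3, 5, 7, 11, 13, 17, 19, 23, 29, 31, 37, 41, 43, 47, 53]. For each prime, (1 − 1/p^2)^(-1) = p^2 / (p^2 − 1). The product is (1 − 1/2^2)^(-1), (1 − 1/3^2)^(-1), (1 − 1/5^2)^(-1), (1 − 1/7^2)^(-1), (1 − 1/11^2)^(-1), (1 − 1/13^2)^(-1), (1 − 1/17^2)^(-1), (1 − 1/19^2)^(-1), (1 − 1/23^2)^(-1), (1 − 1/29^2)^(-1), (1 − 1/31^2)^(-1), (1 − 1/37^2)^(-1), (1 − 1/41^2)^(-1), (1 − 1/43^2)^(-1), (1 − 1/47^2)^(-1), (1 − 1/53^2)^(-1) = ∏ p^2 / (p^2 − 1) = 35034630647548196605993834769/21373637931227167970033664000.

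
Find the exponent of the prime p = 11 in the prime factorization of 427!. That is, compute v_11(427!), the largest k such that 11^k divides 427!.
v_11(427!) = 41

Legendre's formula: v_p(n!) = Σ_{k ≥ 1} ⌊n / p^k⌋. For p = 11, n = 427, the terms are:
  ⌊427/11^1⌋ = ⌊427/11⌋ = 38
  ⌊427/11^2⌋ = ⌊427/121⌋ = 3
(the next term ⌊427/11^3⌋ = 0, terminating the sum). Summing: v_11(427!) = 38 + 3 = 41.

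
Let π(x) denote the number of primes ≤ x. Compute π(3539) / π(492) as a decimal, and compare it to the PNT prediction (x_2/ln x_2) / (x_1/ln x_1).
π(3539)/π(492) = 495/94 ≈ 5.2660;  PNT prediction ≈ 5.4562.

π(492) = 94 and π(3539) = 495, so π(3539)/π(492) ≈ 5.2660. The PNT-predicted ratio is (3539/ln(3539)) / (492/ln(492)) ≈ 5.4562. The two agree to within a few percent, as expected.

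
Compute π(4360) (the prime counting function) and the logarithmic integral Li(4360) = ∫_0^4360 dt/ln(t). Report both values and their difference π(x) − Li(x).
π(4360) = 595;  Li(4360) ≈ 608.54;  π(x) − Li(x) ≈ -13.54.

Direct count of primes ≤ 4360 gives π(4360) = 595. Numerical evaluation of the logarithmic integral gives Li(4360) ≈ 608.54. The difference π(x) − Li(x) ≈ -13.54 is typically negative for small/moderate x (Li(x) overestimates), though Littlewood's theorem shows this sign changes infinitely often.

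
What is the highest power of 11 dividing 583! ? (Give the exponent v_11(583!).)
v_11(583!) = 57

Legendre's formula: v_p(n!) = Σ_{k ≥ 1} ⌊n / p^k⌋. For p = 11, n = 583, the terms are:
  ⌊583/11^1⌋ = ⌊583/11⌋ = 53
  ⌊583/11^2⌋ = ⌊583/121⌋ = 4
(the next term ⌊583/11^3⌋ = 0, terminating the sum). Summing: v_11(583!) = 53 + 4 = 57.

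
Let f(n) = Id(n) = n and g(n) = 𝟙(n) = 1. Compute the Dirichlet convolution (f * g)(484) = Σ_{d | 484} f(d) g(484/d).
(Id * 𝟙)(484) = 931

Divisors of 484: [1, 2, 4, 11, 22, 44, 121, 242, 484]. For each d | 484:
  d = 1: Id(1) · 𝟙(484/1) = 1 · 1 = 1
  d = 2: Id(2) · 𝟙(484/2) = 2 · 1 = 2
  d = 4: Id(4) · 𝟙(484/4) = 4 · 1 = 4
  d = 11: Id(11) · 𝟙(484/11) = 11 · 1 = 11
  d = 22: Id(22) · 𝟙(484/22) = 22 · 1 = 22
  d = 44: Id(44) · 𝟙(484/44) = 44 · 1 = 44
  d = 121: Id(121) · 𝟙(484/121) = 121 · 1 = 121
  d = 242: Id(242) · 𝟙(484/242) = 242 · 1 = 242
  d = 484: Id(484) · 𝟙(484/484) = 484 · 1 = 484
Summing: (Id * 𝟙)(484) = 1 + 2 + 4 + 11 + 22 + 44 + 121 + 242 + 484 = 931.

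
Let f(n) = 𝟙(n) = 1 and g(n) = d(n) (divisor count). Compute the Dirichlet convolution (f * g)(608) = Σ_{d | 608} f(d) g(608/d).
(𝟙 * d)(608) = 63

Divisors of 608: [1, 2, 4, 8, 16, 19, 32, 38, 76, 152, 304, 608]. For each d | 608:
  d = 1: 𝟙(1) · d(608/1) = 1 · 12 = 12
  d = 2: 𝟙(2) · d(608/2) = 1 · 10 = 10
  d = 4: 𝟙(4) · d(608/4) = 1 · 8 = 8
  d = 8: 𝟙(8) · d(608/8) = 1 · 6 = 6
  d = 16: 𝟙(16) · d(608/16) = 1 · 4 = 4
  d = 19: 𝟙(19) · d(608/19) = 1 · 6 = 6
  d = 32: 𝟙(32) · d(608/32) = 1 · 2 = 2
  d = 38: 𝟙(38) · d(608/38) = 1 · 5 = 5
  d = 76: 𝟙(76) · d(608/76) = 1 · 4 = 4
  d = 152: 𝟙(152) · d(608/152) = 1 · 3 = 3
  d = 304: 𝟙(304) · d(608/304) = 1 · 2 = 2
  d = 608: 𝟙(608) · d(608/608) = 1 · 1 = 1
Summing: (𝟙 * d)(608) = 12 + 10 + 8 + 6 + 4 + 6 + 2 + 5 + 4 + 3 + 2 + 1 = 63.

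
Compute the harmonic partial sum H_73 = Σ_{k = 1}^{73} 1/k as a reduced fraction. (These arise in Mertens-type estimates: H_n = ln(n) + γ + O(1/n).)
H_73 = 667084944417653637854891458725877/136851726813476721146087646859200

Direct summation: H_73 = 1 + 1/2 + ... + 1/73. The least common denominator is lcm(1, ..., 73) = 410555180440430163438262940577600; over this denominator the numerator is 410555180440430163438262940577600 + 205277590220215081719131470288800 + 136851726813476721146087646859200 + 102638795110107540859565735144400 + 82111036088086032687652588115520 + 68425863406738360573043823429600 + 58650740062918594776894705796800 + 51319397555053770429782867572200 + 45617242271158907048695882286400 + 41055518044043016343826294057760 + 37323198221857287585296630961600 + 34212931703369180286521911714800 + 31581167726186935649097149275200 + 29325370031459297388447352898400 + 27370345362695344229217529371840 + 25659698777526885214891433786100 + 24150304731790009614015467092800 + 22808621135579453524347941143200 + 21608167391601587549382260030400 + 20527759022021508171913147028880 + 19550246687639531592298235265600 + 18661599110928643792648315480800 + 17850225236540441888620127851200 + 17106465851684590143260955857400 + 16422207217617206537530517623104 + 15790583863093467824548574637600 + 15205747423719635682898627428800 + 14662685015729648694223676449200 + 14157075187601040118560791054400 + 13685172681347672114608764685920 + 13243715498078392368976223889600 + 12829849388763442607445716893050 + 12441066073952429195098876987200 + 12075152365895004807007733546400 + 11730148012583718955378941159360 + 11404310567789726762173970571600 + 11096085957849463876709809204800 + 10804083695800793774691130015200 + 10527055908728978549699049758400 + 10263879511010754085956573514440 + 10013540986351955205811291233600 + 9775123343819765796149117632800 + 9547794893963492172982859083200 + 9330799555464321896324157740400 + 9123448454231781409739176457280 + 8925112618270220944310063925600 + 8735216605115535392303466820800 + 8553232925842295071630477928700 + 8378677151845513539556386542400 + 8211103608808603268765258811552 + 8050101577263336538005155697600 + 7895291931546733912274287318800 + 7746324159253399310155904539200 + 7602873711859817841449313714400 + 7464639644371457517059326192320 + 7331342507864824347111838224600 + 7202722463867195849794086676800 + 7078537593800520059280395527200 + 6958562380346273956580727806400 + 6842586340673836057304382342960 + 6730412794105412515381359681600 + 6621857749039196184488111944800 + 6516748895879843864099411755200 + 6414924694381721303722858446525 + 6316233545237387129819429855040 + 6220533036976214597549438493600 + 6127689260304927812511387172800 + 6037576182947502403503866773200 + 5950075078846813962873375950400 + 5865074006291859477689470579680 + 5782467330146903710398069585600 + 5702155283894863381086985285800 + 5624043567677125526551547131200 = 2001254833252960913564674376177631, so H_73 = 2001254833252960913564674376177631/410555180440430163438262940577600; reducing by gcd(2001254833252960913564674376177631, 410555180440430163438262940577600) = 3 gives 667084944417653637854891458725877/136851726813476721146087646859200 ≈ 4.87451. (The PNT-adjacent estimate ln(73) + γ ≈ 4.86768 matches within O(1/n).)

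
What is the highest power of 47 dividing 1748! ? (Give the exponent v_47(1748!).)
v_47(1748!) = 37

Legendre's formula: v_p(n!) = Σ_{k ≥ 1} ⌊n / p^k⌋. For p = 47, n = 1748, the terms are:
  ⌊1748/47^1⌋ = ⌊1748/47⌋ = 37
(the next term ⌊1748/47^2⌋ = 0, terminating the sum). Summing: v_47(1748!) = 37 = 37.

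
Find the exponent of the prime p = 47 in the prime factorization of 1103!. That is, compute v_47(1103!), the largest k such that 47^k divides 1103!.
v_47(1103!) = 23

Legendre's formula: v_p(n!) = Σ_{k ≥ 1} ⌊n / p^k⌋. For p = 47, n = 1103, the terms are:
  ⌊1103/47^1⌋ = ⌊1103/47⌋ = 23
(the next term ⌊1103/47^2⌋ = 0, terminating the sum). Summing: v_47(1103!) = 23 = 23.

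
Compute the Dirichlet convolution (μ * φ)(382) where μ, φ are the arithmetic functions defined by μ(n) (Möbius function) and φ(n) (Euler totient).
(μ * φ)(382) = 0

Divisors of 382: [1, 2, 191, 382]. For each d | 382:
  d = 1: μ(1) · φ(382/1) = 1 · 190 = 190
  d = 2: μ(2) · φ(382/2) = -1 · 190 = -190
  d = 191: μ(191) · φ(382/191) = -1 · 1 = -1
  d = 382: μ(382) · φ(382/382) = 1 · 1 = 1
Summing: (μ * φ)(382) = 190 + -190 + -1 + 1 = 0.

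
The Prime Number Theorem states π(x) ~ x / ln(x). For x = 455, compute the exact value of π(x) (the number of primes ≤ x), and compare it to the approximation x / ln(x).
π(455) = 87;  x/ln(x) ≈ 74.34;  relative error ≈ 14.55%.

Directly count primes up to 455: π(455) = 87. The PNT approximation gives 455/ln(455) ≈ 455/6.12030 ≈ 74.34. Relative error (π(x) − x/ln(x)) / π(x) ≈ 14.55%; the approximation is known to undercount slightly (Li(x) is a better estimate).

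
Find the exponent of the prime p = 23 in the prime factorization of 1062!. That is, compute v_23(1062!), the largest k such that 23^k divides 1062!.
v_23(1062!) = 48

Legendre's formula: v_p(n!) = Σ_{k ≥ 1} ⌊n / p^k⌋. For p = 23, n = 1062, the terms are:
  ⌊1062/23^1⌋ = ⌊1062/23⌋ = 46
  ⌊1062/23^2⌋ = ⌊1062/529⌋ = 2
(the next term ⌊1062/23^3⌋ = 0, terminating the sum). Summing: v_23(1062!) = 46 + 2 = 48.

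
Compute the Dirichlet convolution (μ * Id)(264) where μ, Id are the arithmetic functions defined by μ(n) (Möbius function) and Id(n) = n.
(μ * Id)(264) = 80

Divisors of 264: [1, 2, 3, 4, 6, 8, 11, 12, 22, 24, 33, 44, 66, 88, 132, 264]. For each d | 264:
  d = 1: μ(1) · Id(264/1) = 1 · 264 = 264
  d = 2: μ(2) · Id(264/2) = -1 · 132 = -132
  d = 3: μ(3) · Id(264/3) = -1 · 88 = -88
  d = 4: μ(4) · Id(264/4) = 0 · 66 = 0
  d = 6: μ(6) · Id(264/6) = 1 · 44 = 44
  d = 8: μ(8) · Id(264/8) = 0 · 33 = 0
  d = 11: μ(11) · Id(264/11) = -1 · 24 = -24
  d = 12: μ(12) · Id(264/12) = 0 · 22 = 0
  d = 22: μ(22) · Id(264/22) = 1 · 12 = 12
  d = 24: μ(24) · Id(264/24) = 0 · 11 = 0
  d = 33: μ(33) · Id(264/33) = 1 · 8 = 8
  d = 44: μ(44) · Id(264/44) = 0 · 6 = 0
  d = 66: μ(66) · Id(264/66) = -1 · 4 = -4
  d = 88: μ(88) · Id(264/88) = 0 · 3 = 0
  d = 132: μ(132) · Id(264/132) = 0 · 2 = 0
  d = 264: μ(264) · Id(264/264) = 0 · 1 = 0
Summing: (μ * Id)(264) = 264 + -132 + -88 + 0 + 44 + 0 + -24 + 0 + 12 + 0 + 8 + 0 + -4 + 0 + 0 + 0 = 80.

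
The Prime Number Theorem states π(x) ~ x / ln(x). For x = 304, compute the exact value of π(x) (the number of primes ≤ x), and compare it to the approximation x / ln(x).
π(304) = 62;  x/ln(x) ≈ 53.17;  relative error ≈ 14.23%.

Directly count primes up to 304: π(304) = 62. The PNT approximation gives 304/ln(304) ≈ 304/5.71703 ≈ 53.17. Relative error (π(x) − x/ln(x)) / π(x) ≈ 14.23%; the approximation is known to undercount slightly (Li(x) is a better estimate).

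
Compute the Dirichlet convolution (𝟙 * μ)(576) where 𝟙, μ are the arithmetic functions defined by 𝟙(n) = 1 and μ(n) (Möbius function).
(𝟙 * μ)(576) = 0

Divisors of 576: [1, 2, 3, 4, 6, 8, 9, 12, 16, 18, 24, 32, 36, 48, 64, 72, 96, 144, 192, 288, 576]. For each d | 576:
  d = 1: 𝟙(1) · μ(576/1) = 1 · 0 = 0
  d = 2: 𝟙(2) · μ(576/2) = 1 · 0 = 0
  d = 3: 𝟙(3) · μ(576/3) = 1 · 0 = 0
  d = 4: 𝟙(4) · μ(576/4) = 1 · 0 = 0
  d = 6: 𝟙(6) · μ(576/6) = 1 · 0 = 0
  d = 8: 𝟙(8) · μ(576/8) = 1 · 0 = 0
  d = 9: 𝟙(9) · μ(576/9) = 1 · 0 = 0
  d = 12: 𝟙(12) · μ(576/12) = 1 · 0 = 0
  d = 16: 𝟙(16) · μ(576/16) = 1 · 0 = 0
  d = 18: 𝟙(18) · μ(576/18) = 1 · 0 = 0
  d = 24: 𝟙(24) · μ(576/24) = 1 · 0 = 0
  d = 32: 𝟙(32) · μ(576/32) = 1 · 0 = 0
  d = 36: 𝟙(36) · μ(576/36) = 1 · 0 = 0
  d = 48: 𝟙(48) · μ(576/48) = 1 · 0 = 0
  d = 64: 𝟙(64) · μ(576/64) = 1 · 0 = 0
  d = 72: 𝟙(72) · μ(576/72) = 1 · 0 = 0
  d = 96: 𝟙(96) · μ(576/96) = 1 · 1 = 1
  d = 144: 𝟙(144) · μ(576/144) = 1 · 0 = 0
  d = 192: 𝟙(192) · μ(576/192) = 1 · -1 = -1
  d = 288: 𝟙(288) · μ(576/288) = 1 · -1 = -1
  d = 576: 𝟙(576) · μ(576/576) = 1 · 1 = 1
Summing: (𝟙 * μ)(576) = 0 + 0 + 0 + 0 + 0 + 0 + 0 + 0 + 0 + 0 + 0 + 0 + 0 + 0 + 0 + 0 + 1 + 0 + -1 + -1 + 1 = 0.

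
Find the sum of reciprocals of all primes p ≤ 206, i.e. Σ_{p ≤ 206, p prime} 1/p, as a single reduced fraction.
Σ 1/p = 15202313841027497739047080375538859939135227730139536997746371469607707132833646367/7799922041683461553249199106329813876687996789903550945093032474868511536164700810

π(206) = 46, so the primes ≤ 206 are [2, 3, 5, 7, 11, 13, 17, 19, 23, 29, 31, 37, 41, 43, 47, 53, 59, 61, 67, 71, 73, 79, 83, 89, 97, 101, 103, 107, 109, 113, 127, 131, 137, 139, 149, 151, 157, 163, 167, 173, 179, 181, 191, 193, 197, 199]. Summing 1/p over these primes: 15202313841027497739047080375538859939135227730139536997746371469607707132833646367/7799922041683461553249199106329813876687996789903550945093032474868511536164700810 ≈ 1.9490. Mertens estimate ln ln(206) + 0.2615 ≈ 1.9344.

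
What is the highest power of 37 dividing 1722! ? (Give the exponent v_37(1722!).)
v_37(1722!) = 47

Legendre's formula: v_p(n!) = Σ_{k ≥ 1} ⌊n / p^k⌋. For p = 37, n = 1722, the terms are:
  ⌊1722/37^1⌋ = ⌊1722/37⌋ = 46
  ⌊1722/37^2⌋ = ⌊1722/1369⌋ = 1
(the next term ⌊1722/37^3⌋ = 0, terminating the sum). Summing: v_37(1722!) = 46 + 1 = 47.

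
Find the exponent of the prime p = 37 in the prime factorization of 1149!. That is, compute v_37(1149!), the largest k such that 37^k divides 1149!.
v_37(1149!) = 31

Legendre's formula: v_p(n!) = Σ_{k ≥ 1} ⌊n / p^k⌋. For p = 37, n = 1149, the terms are:
  ⌊1149/37^1⌋ = ⌊1149/37⌋ = 31
(the next term ⌊1149/37^2⌋ = 0, terminating the sum). Summing: v_37(1149!) = 31 = 31.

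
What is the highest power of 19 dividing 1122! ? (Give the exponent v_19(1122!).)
v_19(1122!) = 62

Legendre's formula: v_p(n!) = Σ_{k ≥ 1} ⌊n / p^k⌋. For p = 19, n = 1122, the terms are:
  ⌊1122/19^1⌋ = ⌊1122/19⌋ = 59
  ⌊1122/19^2⌋ = ⌊1122/361⌋ = 3
(the next term ⌊1122/19^3⌋ = 0, terminating the sum). Summing: v_19(1122!) = 59 + 3 = 62.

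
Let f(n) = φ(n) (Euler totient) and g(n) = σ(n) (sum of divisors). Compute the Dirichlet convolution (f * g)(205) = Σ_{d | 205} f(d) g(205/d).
(φ * σ)(205) = 820

Divisors of 205: [1, 5, 41, 205]. For each d | 205:
  d = 1: φ(1) · σ(205/1) = 1 · 252 = 252
  d = 5: φ(5) · σ(205/5) = 4 · 42 = 168
  d = 41: φ(41) · σ(205/41) = 40 · 6 = 240
  d = 205: φ(205) · σ(205/205) = 160 · 1 = 160
Summing: (φ * σ)(205) = 252 + 168 + 240 + 160 = 820.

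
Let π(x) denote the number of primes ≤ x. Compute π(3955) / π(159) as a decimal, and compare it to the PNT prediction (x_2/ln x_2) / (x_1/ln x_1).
π(3955)/π(159) = 548/37 ≈ 14.8108;  PNT prediction ≈ 15.2226.

π(159) = 37 and π(3955) = 548, so π(3955)/π(159) ≈ 14.8108. The PNT-predicted ratio is (3955/ln(3955)) / (159/ln(159)) ≈ 15.2226. The two agree to within a few percent, as expected.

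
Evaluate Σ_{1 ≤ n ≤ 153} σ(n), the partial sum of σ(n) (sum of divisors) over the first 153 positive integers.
Σ_{n ≤ 153} σ(n) = 19290

Compute σ(n) for each 1 ≤ n ≤ 153: σ(1) = 1, σ(2) = 3, σ(3) = 4, σ(4) = 7, σ(5) = 6, σ(6) = 12, σ(7) = 8, σ(8) = 15, σ(9) = 13, σ(10) = 18, σ(11) = 12, σ(12) = 28, σ(13) = 14, σ(14) = 24, σ(15) = 24, σ(16) = 31, σ(17) = 18, σ(18) = 39, σ(19) = 20, σ(20) = 42, σ(21) = 32, σ(22) = 36, σ(23) = 24, σ(24) = 60, σ(25) = 31, σ(26) = 42, σ(27) = 40, σ(28) = 56, σ(29) = 30, σ(30) = 72, σ(31) = 32, σ(32) = 63, σ(33) = 48, σ(34) = 54, σ(35) = 48, σ(36) = 91, σ(37) = 38, σ(38) = 60, σ(39) = 56, σ(40) = 90, σ(41) = 42, σ(42) = 96, σ(43) = 44, σ(44) = 84, σ(45) = 78, σ(46) = 72, σ(47) = 48, σ(48) = 124, σ(49) = 57, σ(50) = 93, σ(51) = 72, σ(52) = 98, σ(53) = 54, σ(54) = 120, σ(55) = 72, σ(56) = 120, σ(57) = 80, σ(58) = 90, σ(59) = 60, σ(60) = 168, σ(61) = 62, σ(62) = 96, σ(63) = 104, σ(64) = 127, σ(65) = 84, σ(66) = 144, σ(67) = 68, σ(68) = 126, σ(69) = 96, σ(70) = 144, σ(71) = 72, σ(72) = 195, σ(73) = 74, σ(74) = 114, σ(75) = 124, σ(76) = 140, σ(77) = 96, σ(78) = 168, σ(79) = 80, σ(80) = 186, σ(81) = 121, σ(82) = 126, σ(83) = 84, σ(84) = 224, σ(85) = 108, σ(86) = 132, σ(87) = 120, σ(88) = 180, σ(89) = 90, σ(90) = 234, σ(91) = 112, σ(92) = 168, σ(93) = 128, σ(94) = 144, σ(95) = 120, σ(96) = 252, σ(97) = 98, σ(98) = 171, σ(99) = 156, σ(100) = 217, σ(101) = 102, σ(102) = 216, σ(103) = 104, σ(104) = 210, σ(105) = 192, σ(106) = 162, σ(107) = 108, σ(108) = 280, σ(109) = 110, σ(110) = 216, σ(111) = 152, σ(112) = 248, σ(113) = 114, σ(114) = 240, σ(115) = 144, σ(116) = 210, σ(117) = 182, σ(118) = 180, σ(119) = 144, σ(120) = 360, σ(121) = 133, σ(122) = 186, σ(123) = 168, σ(124) = 224, σ(125) = 156, σ(126) = 312, σ(127) = 128, σ(128) = 255, σ(129) = 176, σ(130) = 252, σ(131) = 132, σ(132) = 336, σ(133) = 160, σ(134) = 204, σ(135) = 240, σ(136) = 270, σ(137) = 138, σ(138) = 288, σ(139) = 140, σ(140) = 336, σ(141) = 192, σ(142) = 216, σ(143) = 168, σ(144) = 403, σ(145) = 180, σ(146) = 222, σ(147) = 228, σ(148) = 266, σ(149) = 150, σ(150) = 372, σ(151) = 152, σ(152) = 300, σ(153) = 234. Summing all 153 values: 19290. (Average order: Σ_{n ≤ x} σ(n) ~ (π²/12) x². For x = 153, (π²/12)·153² ≈ 19253.13.)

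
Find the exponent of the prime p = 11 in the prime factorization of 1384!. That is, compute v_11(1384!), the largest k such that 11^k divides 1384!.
v_11(1384!) = 137

Legendre's formula: v_p(n!) = Σ_{k ≥ 1} ⌊n / p^k⌋. For p = 11, n = 1384, the terms are:
  ⌊1384/11^1⌋ = ⌊1384/11⌋ = 125
  ⌊1384/11^2⌋ = ⌊1384/121⌋ = 11
  ⌊1384/11^3⌋ = ⌊1384/1331⌋ = 1
(the next term ⌊1384/11^4⌋ = 0, terminating the sum). Summing: v_11(1384!) = 125 + 11 + 1 = 137.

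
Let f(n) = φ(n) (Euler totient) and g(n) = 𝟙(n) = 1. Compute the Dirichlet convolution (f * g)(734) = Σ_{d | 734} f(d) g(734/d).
(φ * 𝟙)(734) = 734

Divisors of 734: [1, 2, 367, 734]. For each d | 734:
  d = 1: φ(1) · 𝟙(734/1) = 1 · 1 = 1
  d = 2: φ(2) · 𝟙(734/2) = 1 · 1 = 1
  d = 367: φ(367) · 𝟙(734/367) = 366 · 1 = 366
  d = 734: φ(734) · 𝟙(734/734) = 366 · 1 = 366
Summing: (φ * 𝟙)(734) = 1 + 1 + 366 + 366 = 734.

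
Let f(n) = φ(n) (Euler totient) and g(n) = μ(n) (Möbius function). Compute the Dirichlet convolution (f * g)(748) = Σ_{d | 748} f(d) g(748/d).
(φ * μ)(748) = 135

Divisors of 748: [1, 2, 4, 11, 17, 22, 34, 44, 68, 187, 374, 748]. For each d | 748:
  d = 1: φ(1) · μ(748/1) = 1 · 0 = 0
  d = 2: φ(2) · μ(748/2) = 1 · -1 = -1
  d = 4: φ(4) · μ(748/4) = 2 · 1 = 2
  d = 11: φ(11) · μ(748/11) = 10 · 0 = 0
  d = 17: φ(17) · μ(748/17) = 16 · 0 = 0
  d = 22: φ(22) · μ(748/22) = 10 · 1 = 10
  d = 34: φ(34) · μ(748/34) = 16 · 1 = 16
  d = 44: φ(44) · μ(748/44) = 20 · -1 = -20
  d = 68: φ(68) · μ(748/68) = 32 · -1 = -32
  d = 187: φ(187) · μ(748/187) = 160 · 0 = 0
  d = 374: φ(374) · μ(748/374) = 160 · -1 = -160
  d = 748: φ(748) · μ(748/748) = 320 · 1 = 320
Summing: (φ * μ)(748) = 0 + -1 + 2 + 0 + 0 + 10 + 16 + -20 + -32 + 0 + -160 + 320 = 135.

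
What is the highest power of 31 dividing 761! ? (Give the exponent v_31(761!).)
v_31(761!) = 24

Legendre's formula: v_p(n!) = Σ_{k ≥ 1} ⌊n / p^k⌋. For p = 31, n = 761, the terms are:
  ⌊761/31^1⌋ = ⌊761/31⌋ = 24
(the next term ⌊761/31^2⌋ = 0, terminating the sum). Summing: v_31(761!) = 24 = 24.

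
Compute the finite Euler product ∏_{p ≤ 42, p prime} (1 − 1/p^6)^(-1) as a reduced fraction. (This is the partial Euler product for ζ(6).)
∏ = 2443380210471738371061235001635487784786465943261975036855/2401726912683588750411628962956143030539652897300291780608

The primes p ≤ 42 are [2, 3, 5, 7, 11, 13, 17, 19, 23, 29, 31, 37, 41]. For each prime, (1 − 1/p^6)^(-1) = p^6 / (p^6 − 1). The product is (1 − 1/2^6)^(-1), (1 − 1/3^6)^(-1), (1 − 1/5^6)^(-1), (1 − 1/7^6)^(-1), (1 − 1/11^6)^(-1), (1 − 1/13^6)^(-1), (1 − 1/17^6)^(-1), (1 − 1/19^6)^(-1), (1 − 1/23^6)^(-1), (1 − 1/29^6)^(-1), (1 − 1/31^6)^(-1), (1 − 1/37^6)^(-1), (1 − 1/41^6)^(-1) = ∏ p^6 / (p^6 − 1) = 2443380210471738371061235001635487784786465943261975036855/2401726912683588750411628962956143030539652897300291780608.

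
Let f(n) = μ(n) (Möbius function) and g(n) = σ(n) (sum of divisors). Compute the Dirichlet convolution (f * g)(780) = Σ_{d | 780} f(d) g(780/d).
(μ * σ)(780) = 780

Divisors of 780: [1, 2, 3, 4, 5, 6, 10, 12, 13, 15, 20, 26, 30, 39, 52, 60, 65, 78, 130, 156, 195, 260, 390, 780]. For each d | 780:
  d = 1: μ(1) · σ(780/1) = 1 · 2352 = 2352
  d = 2: μ(2) · σ(780/2) = -1 · 1008 = -1008
  d = 3: μ(3) · σ(780/3) = -1 · 588 = -588
  d = 4: μ(4) · σ(780/4) = 0 · 336 = 0
  d = 5: μ(5) · σ(780/5) = -1 · 392 = -392
  d = 6: μ(6) · σ(780/6) = 1 · 252 = 252
  d = 10: μ(10) · σ(780/10) = 1 · 168 = 168
  d = 12: μ(12) · σ(780/12) = 0 · 84 = 0
  d = 13: μ(13) · σ(780/13) = -1 · 168 = -168
  d = 15: μ(15) · σ(780/15) = 1 · 98 = 98
  d = 20: μ(20) · σ(780/20) = 0 · 56 = 0
  d = 26: μ(26) · σ(780/26) = 1 · 72 = 72
  d = 30: μ(30) · σ(780/30) = -1 · 42 = -42
  d = 39: μ(39) · σ(780/39) = 1 · 42 = 42
  d = 52: μ(52) · σ(780/52) = 0 · 24 = 0
  d = 60: μ(60) · σ(780/60) = 0 · 14 = 0
  d = 65: μ(65) · σ(780/65) = 1 · 28 = 28
  d = 78: μ(78) · σ(780/78) = -1 · 18 = -18
  d = 130: μ(130) · σ(780/130) = -1 · 12 = -12
  d = 156: μ(156) · σ(780/156) = 0 · 6 = 0
  d = 195: μ(195) · σ(780/195) = -1 · 7 = -7
  d = 260: μ(260) · σ(780/260) = 0 · 4 = 0
  d = 390: μ(390) · σ(780/390) = 1 · 3 = 3
  d = 780: μ(780) · σ(780/780) = 0 · 1 = 0
Summing: (μ * σ)(780) = 2352 + -1008 + -588 + 0 + -392 + 252 + 168 + 0 + -168 + 98 + 0 + 72 + -42 + 42 + 0 + 0 + 28 + -18 + -12 + 0 + -7 + 0 + 3 + 0 = 780.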